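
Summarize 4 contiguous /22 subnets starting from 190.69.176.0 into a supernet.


Original prefix: /22
Number of subnets: 4 = 2^2
New prefix = 22 - 2 = 20
Supernet: 190.69.176.0/20


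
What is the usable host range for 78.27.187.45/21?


Network: 78.27.184.0
Broadcast: 78.27.191.255
First usable = network + 1
Last usable = broadcast - 1
Range: 78.27.184.1 to 78.27.191.254


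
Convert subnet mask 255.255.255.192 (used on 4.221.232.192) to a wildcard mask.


Subnet mask: 255.255.255.192
Wildcard = 255.255.255.255 - subnet mask
255 - 255 = 0
255 - 255 = 0
255 - 255 = 0
255 - 192 = 63
Wildcard: 0.0.0.63


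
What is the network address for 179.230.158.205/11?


IP:   10110011.11100110.10011110.11001101
Mask: 11111111.11100000.00000000.00000000
AND operation:
Net:  10110011.11100000.00000000.00000000
Network: 179.224.0.0/11


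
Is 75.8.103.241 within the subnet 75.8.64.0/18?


Subnet network: 75.8.64.0
Test IP AND mask: 75.8.64.0
Yes, 75.8.103.241 is in 75.8.64.0/18


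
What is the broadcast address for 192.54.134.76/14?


Network: 192.52.0.0/14
Host bits = 18
Set all host bits to 1:
Broadcast: 192.55.255.255


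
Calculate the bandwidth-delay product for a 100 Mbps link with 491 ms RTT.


BDP = bandwidth * RTT
= 100 Mbps * 491 ms
= 100 * 1e6 * 491 / 1000 bits
= 49100000 bits
= 6137500 bytes
= 5993.6523 KB
BDP = 49100000 bits (6137500 bytes)


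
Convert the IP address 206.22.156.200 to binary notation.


206 = 11001110
22 = 00010110
156 = 10011100
200 = 11001000
Binary: 11001110.00010110.10011100.11001000


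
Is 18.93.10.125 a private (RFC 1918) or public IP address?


RFC 1918 private ranges:
  10.0.0.0/8 (10.0.0.0 - 10.255.255.255)
  172.16.0.0/12 (172.16.0.0 - 172.31.255.255)
  192.168.0.0/16 (192.168.0.0 - 192.168.255.255)
Public (not in any RFC 1918 range)


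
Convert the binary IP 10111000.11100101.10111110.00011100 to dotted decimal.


10111000 = 184
11100101 = 229
10111110 = 190
00011100 = 28
IP: 184.229.190.28


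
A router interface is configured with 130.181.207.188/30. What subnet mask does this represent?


/30 means 30 network bits, 2 host bits
Binary: 11111111111111111111111111111100
Mask: 255.255.255.252


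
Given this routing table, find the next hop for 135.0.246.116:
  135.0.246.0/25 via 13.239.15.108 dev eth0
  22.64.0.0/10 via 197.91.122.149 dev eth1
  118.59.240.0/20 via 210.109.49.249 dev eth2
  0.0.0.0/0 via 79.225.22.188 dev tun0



Longest prefix match for 135.0.246.116:
  /25 135.0.246.0: MATCH
  /10 22.64.0.0: no
  /20 118.59.240.0: no
  /0 0.0.0.0: MATCH
Selected: next-hop 13.239.15.108 via eth0 (matched /25)


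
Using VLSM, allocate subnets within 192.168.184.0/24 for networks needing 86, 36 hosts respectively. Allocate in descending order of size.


86 hosts -> /25 (126 usable): 192.168.184.0/25
36 hosts -> /26 (62 usable): 192.168.184.128/26
Allocation: 192.168.184.0/25 (86 hosts, 126 usable); 192.168.184.128/26 (36 hosts, 62 usable)


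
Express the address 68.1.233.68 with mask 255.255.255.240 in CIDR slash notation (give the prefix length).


Binary: 11111111.11111111.11111111.11110000
Count leading 1s
Prefix: /28


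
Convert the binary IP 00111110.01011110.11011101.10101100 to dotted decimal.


00111110 = 62
01011110 = 94
11011101 = 221
10101100 = 172
IP: 62.94.221.172


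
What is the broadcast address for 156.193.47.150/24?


Network: 156.193.47.0/24
Host bits = 8
Set all host bits to 1:
Broadcast: 156.193.47.255


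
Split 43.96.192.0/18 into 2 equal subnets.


New prefix = 18 + 1 = 19
Each subnet has 8192 addresses
  43.96.192.0/19
  43.96.224.0/19
Subnets: 43.96.192.0/19, 43.96.224.0/19


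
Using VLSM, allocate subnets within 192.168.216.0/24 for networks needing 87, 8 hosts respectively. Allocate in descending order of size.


87 hosts -> /25 (126 usable): 192.168.216.0/25
8 hosts -> /28 (14 usable): 192.168.216.128/28
Allocation: 192.168.216.0/25 (87 hosts, 126 usable); 192.168.216.128/28 (8 hosts, 14 usable)


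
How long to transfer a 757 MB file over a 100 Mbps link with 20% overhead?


Effective throughput = 100 * (1 - 20/100) = 80 Mbps
File size in Mb = 757 * 8 = 6056 Mb
Time = 6056 / 80
Time = 75.7 seconds


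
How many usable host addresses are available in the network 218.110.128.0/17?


Host bits = 32 - 17 = 15
Total addresses = 2^15 = 32768
Usable = total - 2 (network and broadcast)
Usable hosts: 32766


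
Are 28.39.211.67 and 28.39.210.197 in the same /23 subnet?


Mask: 255.255.254.0
28.39.211.67 AND mask = 28.39.210.0
28.39.210.197 AND mask = 28.39.210.0
Yes, same subnet (28.39.210.0)


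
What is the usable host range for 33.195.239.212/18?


Network: 33.195.192.0
Broadcast: 33.195.255.255
First usable = network + 1
Last usable = broadcast - 1
Range: 33.195.192.1 to 33.195.255.254


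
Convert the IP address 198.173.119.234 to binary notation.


198 = 11000110
173 = 10101101
119 = 01110111
234 = 11101010
Binary: 11000110.10101101.01110111.11101010


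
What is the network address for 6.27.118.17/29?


IP:   00000110.00011011.01110110.00010001
Mask: 11111111.11111111.11111111.11111000
AND operation:
Net:  00000110.00011011.01110110.00010000
Network: 6.27.118.16/29


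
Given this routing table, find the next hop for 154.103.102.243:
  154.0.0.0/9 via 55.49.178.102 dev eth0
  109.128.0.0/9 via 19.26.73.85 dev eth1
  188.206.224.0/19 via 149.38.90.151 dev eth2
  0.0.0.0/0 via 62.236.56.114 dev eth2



Longest prefix match for 154.103.102.243:
  /9 154.0.0.0: MATCH
  /9 109.128.0.0: no
  /19 188.206.224.0: no
  /0 0.0.0.0: MATCH
Selected: next-hop 55.49.178.102 via eth0 (matched /9)


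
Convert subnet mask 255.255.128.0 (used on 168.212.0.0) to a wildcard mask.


Subnet mask: 255.255.128.0
Wildcard = 255.255.255.255 - subnet mask
255 - 255 = 0
255 - 255 = 0
255 - 128 = 127
255 - 0 = 255
Wildcard: 0.0.127.255


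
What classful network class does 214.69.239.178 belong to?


First octet: 214
Binary: 11010110
110xxxxx -> Class C (192-223)
Class C, default mask 255.255.255.0 (/24)


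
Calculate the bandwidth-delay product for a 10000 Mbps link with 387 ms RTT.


BDP = bandwidth * RTT
= 10000 Mbps * 387 ms
= 10000 * 1e6 * 387 / 1000 bits
= 3870000000 bits
= 483750000 bytes
= 472412.1094 KB
BDP = 3870000000 bits (483750000 bytes)


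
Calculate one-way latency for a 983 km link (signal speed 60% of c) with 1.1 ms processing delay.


Speed = 0.6 * 3e5 km/s = 180000 km/s
Propagation delay = 983 / 180000 = 0.0055 s = 5.4611 ms
Processing delay = 1.1 ms
Total one-way latency = 6.5611 ms


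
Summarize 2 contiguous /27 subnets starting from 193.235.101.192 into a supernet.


Original prefix: /27
Number of subnets: 2 = 2^1
New prefix = 27 - 1 = 26
Supernet: 193.235.101.192/26


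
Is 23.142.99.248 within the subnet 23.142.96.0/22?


Subnet network: 23.142.96.0
Test IP AND mask: 23.142.96.0
Yes, 23.142.99.248 is in 23.142.96.0/22


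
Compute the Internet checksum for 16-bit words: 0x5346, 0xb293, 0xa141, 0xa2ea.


Sum all words (with carry folding):
+ 0x5346 = 0x5346
+ 0xb293 = 0x05da
+ 0xa141 = 0xa71b
+ 0xa2ea = 0x4a06
One's complement: ~0x4a06
Checksum = 0xb5f9


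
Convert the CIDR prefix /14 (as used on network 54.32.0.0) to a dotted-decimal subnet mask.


/14 means 14 network bits, 18 host bits
Binary: 11111111111111000000000000000000
Mask: 255.252.0.0


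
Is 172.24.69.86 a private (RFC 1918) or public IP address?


RFC 1918 private ranges:
  10.0.0.0/8 (10.0.0.0 - 10.255.255.255)
  172.16.0.0/12 (172.16.0.0 - 172.31.255.255)
  192.168.0.0/16 (192.168.0.0 - 192.168.255.255)
Private (in 172.16.0.0/12)


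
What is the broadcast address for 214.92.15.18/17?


Network: 214.92.0.0/17
Host bits = 15
Set all host bits to 1:
Broadcast: 214.92.127.255


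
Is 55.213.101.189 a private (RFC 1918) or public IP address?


RFC 1918 private ranges:
  10.0.0.0/8 (10.0.0.0 - 10.255.255.255)
  172.16.0.0/12 (172.16.0.0 - 172.31.255.255)
  192.168.0.0/16 (192.168.0.0 - 192.168.255.255)
Public (not in any RFC 1918 range)


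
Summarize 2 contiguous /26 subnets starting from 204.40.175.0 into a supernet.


Original prefix: /26
Number of subnets: 2 = 2^1
New prefix = 26 - 1 = 25
Supernet: 204.40.175.0/25


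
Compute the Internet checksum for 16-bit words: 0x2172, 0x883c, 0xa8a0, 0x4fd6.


Sum all words (with carry folding):
+ 0x2172 = 0x2172
+ 0x883c = 0xa9ae
+ 0xa8a0 = 0x524f
+ 0x4fd6 = 0xa225
One's complement: ~0xa225
Checksum = 0x5dda


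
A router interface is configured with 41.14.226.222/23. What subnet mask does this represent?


/23 means 23 network bits, 9 host bits
Binary: 11111111111111111111111000000000
Mask: 255.255.254.0


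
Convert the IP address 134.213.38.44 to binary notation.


134 = 10000110
213 = 11010101
38 = 00100110
44 = 00101100
Binary: 10000110.11010101.00100110.00101100


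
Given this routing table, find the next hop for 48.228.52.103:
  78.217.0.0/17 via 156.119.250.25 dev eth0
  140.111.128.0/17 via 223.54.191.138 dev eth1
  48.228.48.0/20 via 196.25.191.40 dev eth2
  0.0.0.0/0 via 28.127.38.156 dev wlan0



Longest prefix match for 48.228.52.103:
  /17 78.217.0.0: no
  /17 140.111.128.0: no
  /20 48.228.48.0: MATCH
  /0 0.0.0.0: MATCH
Selected: next-hop 196.25.191.40 via eth2 (matched /20)


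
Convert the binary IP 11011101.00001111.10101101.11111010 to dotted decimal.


11011101 = 221
00001111 = 15
10101101 = 173
11111010 = 250
IP: 221.15.173.250


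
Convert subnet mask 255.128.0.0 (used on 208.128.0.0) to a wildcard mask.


Subnet mask: 255.128.0.0
Wildcard = 255.255.255.255 - subnet mask
255 - 255 = 0
255 - 128 = 127
255 - 0 = 255
255 - 0 = 255
Wildcard: 0.127.255.255


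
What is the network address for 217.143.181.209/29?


IP:   11011001.10001111.10110101.11010001
Mask: 11111111.11111111.11111111.11111000
AND operation:
Net:  11011001.10001111.10110101.11010000
Network: 217.143.181.208/29


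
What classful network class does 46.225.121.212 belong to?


First octet: 46
Binary: 00101110
0xxxxxxx -> Class A (1-126)
Class A, default mask 255.0.0.0 (/8)


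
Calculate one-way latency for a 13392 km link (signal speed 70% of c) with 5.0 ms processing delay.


Speed = 0.7 * 3e5 km/s = 210000 km/s
Propagation delay = 13392 / 210000 = 0.0638 s = 63.7714 ms
Processing delay = 5.0 ms
Total one-way latency = 68.7714 ms


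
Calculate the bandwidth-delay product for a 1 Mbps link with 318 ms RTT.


BDP = bandwidth * RTT
= 1 Mbps * 318 ms
= 1 * 1e6 * 318 / 1000 bits
= 318000 bits
= 39750 bytes
= 38.8184 KB
BDP = 318000 bits (39750 bytes)


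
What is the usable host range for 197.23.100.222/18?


Network: 197.23.64.0
Broadcast: 197.23.127.255
First usable = network + 1
Last usable = broadcast - 1
Range: 197.23.64.1 to 197.23.127.254


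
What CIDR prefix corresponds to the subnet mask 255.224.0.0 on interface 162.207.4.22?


Binary: 11111111.11100000.00000000.00000000
Count leading 1s
Prefix: /11


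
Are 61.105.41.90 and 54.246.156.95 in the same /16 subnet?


Mask: 255.255.0.0
61.105.41.90 AND mask = 61.105.0.0
54.246.156.95 AND mask = 54.246.0.0
No, different subnets (61.105.0.0 vs 54.246.0.0)


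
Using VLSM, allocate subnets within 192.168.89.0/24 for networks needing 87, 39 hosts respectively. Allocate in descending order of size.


87 hosts -> /25 (126 usable): 192.168.89.0/25
39 hosts -> /26 (62 usable): 192.168.89.128/26
Allocation: 192.168.89.0/25 (87 hosts, 126 usable); 192.168.89.128/26 (39 hosts, 62 usable)


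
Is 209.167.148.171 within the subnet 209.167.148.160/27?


Subnet network: 209.167.148.160
Test IP AND mask: 209.167.148.160
Yes, 209.167.148.171 is in 209.167.148.160/27


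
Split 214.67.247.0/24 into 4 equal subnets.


New prefix = 24 + 2 = 26
Each subnet has 64 addresses
  214.67.247.0/26
  214.67.247.64/26
  214.67.247.128/26
  214.67.247.192/26
Subnets: 214.67.247.0/26, 214.67.247.64/26, 214.67.247.128/26, 214.67.247.192/26


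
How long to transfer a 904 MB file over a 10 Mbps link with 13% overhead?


Effective throughput = 10 * (1 - 13/100) = 8.7 Mbps
File size in Mb = 904 * 8 = 7232 Mb
Time = 7232 / 8.7
Time = 831.2644 seconds


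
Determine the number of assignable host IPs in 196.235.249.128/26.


Host bits = 32 - 26 = 6
Total addresses = 2^6 = 64
Usable = total - 2 (network and broadcast)
Usable hosts: 62


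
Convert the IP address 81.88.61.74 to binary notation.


81 = 01010001
88 = 01011000
61 = 00111101
74 = 01001010
Binary: 01010001.01011000.00111101.01001010


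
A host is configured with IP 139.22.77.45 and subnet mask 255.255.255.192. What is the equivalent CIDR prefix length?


Binary: 11111111.11111111.11111111.11000000
Count leading 1s
Prefix: /26


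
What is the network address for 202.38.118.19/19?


IP:   11001010.00100110.01110110.00010011
Mask: 11111111.11111111.11100000.00000000
AND operation:
Net:  11001010.00100110.01100000.00000000
Network: 202.38.96.0/19


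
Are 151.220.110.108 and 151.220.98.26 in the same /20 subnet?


Mask: 255.255.240.0
151.220.110.108 AND mask = 151.220.96.0
151.220.98.26 AND mask = 151.220.96.0
Yes, same subnet (151.220.96.0)


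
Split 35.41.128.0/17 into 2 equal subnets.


New prefix = 17 + 1 = 18
Each subnet has 16384 addresses
  35.41.128.0/18
  35.41.192.0/18
Subnets: 35.41.128.0/18, 35.41.192.0/18


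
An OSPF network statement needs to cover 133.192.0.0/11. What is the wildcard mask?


Subnet mask: 255.224.0.0
Wildcard = 255.255.255.255 - subnet mask
255 - 255 = 0
255 - 224 = 31
255 - 0 = 255
255 - 0 = 255
Wildcard: 0.31.255.255


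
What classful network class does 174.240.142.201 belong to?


First octet: 174
Binary: 10101110
10xxxxxx -> Class B (128-191)
Class B, default mask 255.255.0.0 (/16)


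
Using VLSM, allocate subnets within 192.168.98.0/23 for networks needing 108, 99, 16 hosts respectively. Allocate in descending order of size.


108 hosts -> /25 (126 usable): 192.168.98.0/25
99 hosts -> /25 (126 usable): 192.168.98.128/25
16 hosts -> /27 (30 usable): 192.168.99.0/27
Allocation: 192.168.98.0/25 (108 hosts, 126 usable); 192.168.98.128/25 (99 hosts, 126 usable); 192.168.99.0/27 (16 hosts, 30 usable)


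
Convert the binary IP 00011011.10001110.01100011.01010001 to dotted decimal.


00011011 = 27
10001110 = 142
01100011 = 99
01010001 = 81
IP: 27.142.99.81


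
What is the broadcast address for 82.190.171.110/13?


Network: 82.184.0.0/13
Host bits = 19
Set all host bits to 1:
Broadcast: 82.191.255.255


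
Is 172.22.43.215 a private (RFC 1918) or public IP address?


RFC 1918 private ranges:
  10.0.0.0/8 (10.0.0.0 - 10.255.255.255)
  172.16.0.0/12 (172.16.0.0 - 172.31.255.255)
  192.168.0.0/16 (192.168.0.0 - 192.168.255.255)
Private (in 172.16.0.0/12)


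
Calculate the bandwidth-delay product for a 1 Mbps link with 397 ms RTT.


BDP = bandwidth * RTT
= 1 Mbps * 397 ms
= 1 * 1e6 * 397 / 1000 bits
= 397000 bits
= 49625 bytes
= 48.4619 KB
BDP = 397000 bits (49625 bytes)


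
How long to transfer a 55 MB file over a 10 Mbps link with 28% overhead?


Effective throughput = 10 * (1 - 28/100) = 7.2 Mbps
File size in Mb = 55 * 8 = 440 Mb
Time = 440 / 7.2
Time = 61.1111 seconds


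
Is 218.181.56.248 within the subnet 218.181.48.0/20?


Subnet network: 218.181.48.0
Test IP AND mask: 218.181.48.0
Yes, 218.181.56.248 is in 218.181.48.0/20


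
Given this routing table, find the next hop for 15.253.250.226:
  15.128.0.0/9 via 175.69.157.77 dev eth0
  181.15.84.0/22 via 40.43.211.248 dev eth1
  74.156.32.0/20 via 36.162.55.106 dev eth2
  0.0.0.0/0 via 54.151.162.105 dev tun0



Longest prefix match for 15.253.250.226:
  /9 15.128.0.0: MATCH
  /22 181.15.84.0: no
  /20 74.156.32.0: no
  /0 0.0.0.0: MATCH
Selected: next-hop 175.69.157.77 via eth0 (matched /9)


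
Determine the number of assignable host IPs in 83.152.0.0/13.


Host bits = 32 - 13 = 19
Total addresses = 2^19 = 524288
Usable = total - 2 (network and broadcast)
Usable hosts: 524286


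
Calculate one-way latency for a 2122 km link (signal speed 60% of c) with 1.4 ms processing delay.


Speed = 0.6 * 3e5 km/s = 180000 km/s
Propagation delay = 2122 / 180000 = 0.0118 s = 11.7889 ms
Processing delay = 1.4 ms
Total one-way latency = 13.1889 ms


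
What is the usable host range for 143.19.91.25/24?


Network: 143.19.91.0
Broadcast: 143.19.91.255
First usable = network + 1
Last usable = broadcast - 1
Range: 143.19.91.1 to 143.19.91.254


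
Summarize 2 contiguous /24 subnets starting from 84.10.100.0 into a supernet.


Original prefix: /24
Number of subnets: 2 = 2^1
New prefix = 24 - 1 = 23
Supernet: 84.10.100.0/23


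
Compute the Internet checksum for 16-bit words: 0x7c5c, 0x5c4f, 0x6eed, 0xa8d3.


Sum all words (with carry folding):
+ 0x7c5c = 0x7c5c
+ 0x5c4f = 0xd8ab
+ 0x6eed = 0x4799
+ 0xa8d3 = 0xf06c
One's complement: ~0xf06c
Checksum = 0x0f93


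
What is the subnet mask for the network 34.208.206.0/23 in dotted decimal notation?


/23 means 23 network bits, 9 host bits
Binary: 11111111111111111111111000000000
Mask: 255.255.254.0


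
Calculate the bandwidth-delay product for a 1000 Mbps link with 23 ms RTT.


BDP = bandwidth * RTT
= 1000 Mbps * 23 ms
= 1000 * 1e6 * 23 / 1000 bits
= 23000000 bits
= 2875000 bytes
= 2807.6172 KB
BDP = 23000000 bits (2875000 bytes)


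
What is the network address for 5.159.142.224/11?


IP:   00000101.10011111.10001110.11100000
Mask: 11111111.11100000.00000000.00000000
AND operation:
Net:  00000101.10000000.00000000.00000000
Network: 5.128.0.0/11


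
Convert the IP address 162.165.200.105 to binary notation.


162 = 10100010
165 = 10100101
200 = 11001000
105 = 01101001
Binary: 10100010.10100101.11001000.01101001


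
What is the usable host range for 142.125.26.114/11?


Network: 142.96.0.0
Broadcast: 142.127.255.255
First usable = network + 1
Last usable = broadcast - 1
Range: 142.96.0.1 to 142.127.255.254


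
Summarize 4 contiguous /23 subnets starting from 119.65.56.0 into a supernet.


Original prefix: /23
Number of subnets: 4 = 2^2
New prefix = 23 - 2 = 21
Supernet: 119.65.56.0/21


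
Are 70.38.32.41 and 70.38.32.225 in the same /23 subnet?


Mask: 255.255.254.0
70.38.32.41 AND mask = 70.38.32.0
70.38.32.225 AND mask = 70.38.32.0
Yes, same subnet (70.38.32.0)


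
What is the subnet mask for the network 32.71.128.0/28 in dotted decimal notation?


/28 means 28 network bits, 4 host bits
Binary: 11111111111111111111111111110000
Mask: 255.255.255.240


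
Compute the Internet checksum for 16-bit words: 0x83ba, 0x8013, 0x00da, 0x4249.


Sum all words (with carry folding):
+ 0x83ba = 0x83ba
+ 0x8013 = 0x03ce
+ 0x00da = 0x04a8
+ 0x4249 = 0x46f1
One's complement: ~0x46f1
Checksum = 0xb90e


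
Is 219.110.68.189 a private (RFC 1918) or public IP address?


RFC 1918 private ranges:
  10.0.0.0/8 (10.0.0.0 - 10.255.255.255)
  172.16.0.0/12 (172.16.0.0 - 172.31.255.255)
  192.168.0.0/16 (192.168.0.0 - 192.168.255.255)
Public (not in any RFC 1918 range)


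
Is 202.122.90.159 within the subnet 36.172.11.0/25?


Subnet network: 36.172.11.0
Test IP AND mask: 202.122.90.128
No, 202.122.90.159 is not in 36.172.11.0/25


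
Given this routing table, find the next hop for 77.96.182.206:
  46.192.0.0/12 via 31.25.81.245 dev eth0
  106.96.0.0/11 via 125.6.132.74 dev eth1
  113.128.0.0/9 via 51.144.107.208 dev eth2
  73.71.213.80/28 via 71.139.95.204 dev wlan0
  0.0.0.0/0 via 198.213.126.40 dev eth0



Longest prefix match for 77.96.182.206:
  /12 46.192.0.0: no
  /11 106.96.0.0: no
  /9 113.128.0.0: no
  /28 73.71.213.80: no
  /0 0.0.0.0: MATCH
Selected: next-hop 198.213.126.40 via eth0 (matched /0)


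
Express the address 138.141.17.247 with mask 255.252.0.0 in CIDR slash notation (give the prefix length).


Binary: 11111111.11111100.00000000.00000000
Count leading 1s
Prefix: /14


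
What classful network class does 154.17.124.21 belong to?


First octet: 154
Binary: 10011010
10xxxxxx -> Class B (128-191)
Class B, default mask 255.255.0.0 (/16)


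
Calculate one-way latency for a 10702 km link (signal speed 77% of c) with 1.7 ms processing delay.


Speed = 0.77 * 3e5 km/s = 231000 km/s
Propagation delay = 10702 / 231000 = 0.0463 s = 46.329 ms
Processing delay = 1.7 ms
Total one-way latency = 48.029 ms


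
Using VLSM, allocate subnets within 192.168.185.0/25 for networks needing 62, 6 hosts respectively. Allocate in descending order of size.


62 hosts -> /26 (62 usable): 192.168.185.0/26
6 hosts -> /29 (6 usable): 192.168.185.64/29
Allocation: 192.168.185.0/26 (62 hosts, 62 usable); 192.168.185.64/29 (6 hosts, 6 usable)


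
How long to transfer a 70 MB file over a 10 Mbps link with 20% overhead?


Effective throughput = 10 * (1 - 20/100) = 8 Mbps
File size in Mb = 70 * 8 = 560 Mb
Time = 560 / 8
Time = 70 seconds


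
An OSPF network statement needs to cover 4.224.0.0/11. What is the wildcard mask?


Subnet mask: 255.224.0.0
Wildcard = 255.255.255.255 - subnet mask
255 - 255 = 0
255 - 224 = 31
255 - 0 = 255
255 - 0 = 255
Wildcard: 0.31.255.255


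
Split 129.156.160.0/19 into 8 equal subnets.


New prefix = 19 + 3 = 22
Each subnet has 1024 addresses
  129.156.160.0/22
  129.156.164.0/22
  129.156.168.0/22
  129.156.172.0/22
  129.156.176.0/22
  129.156.180.0/22
  129.156.184.0/22
  129.156.188.0/22
Subnets: 129.156.160.0/22, 129.156.164.0/22, 129.156.168.0/22, 129.156.172.0/22, 129.156.176.0/22, 129.156.180.0/22, 129.156.184.0/22, 129.156.188.0/22


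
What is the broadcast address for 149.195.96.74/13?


Network: 149.192.0.0/13
Host bits = 19
Set all host bits to 1:
Broadcast: 149.199.255.255


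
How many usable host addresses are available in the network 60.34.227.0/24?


Host bits = 32 - 24 = 8
Total addresses = 2^8 = 256
Usable = total - 2 (network and broadcast)
Usable hosts: 254


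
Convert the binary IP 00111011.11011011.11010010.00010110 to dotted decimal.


00111011 = 59
11011011 = 219
11010010 = 210
00010110 = 22
IP: 59.219.210.22


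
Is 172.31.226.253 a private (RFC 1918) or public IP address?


RFC 1918 private ranges:
  10.0.0.0/8 (10.0.0.0 - 10.255.255.255)
  172.16.0.0/12 (172.16.0.0 - 172.31.255.255)
  192.168.0.0/16 (192.168.0.0 - 192.168.255.255)
Private (in 172.16.0.0/12)


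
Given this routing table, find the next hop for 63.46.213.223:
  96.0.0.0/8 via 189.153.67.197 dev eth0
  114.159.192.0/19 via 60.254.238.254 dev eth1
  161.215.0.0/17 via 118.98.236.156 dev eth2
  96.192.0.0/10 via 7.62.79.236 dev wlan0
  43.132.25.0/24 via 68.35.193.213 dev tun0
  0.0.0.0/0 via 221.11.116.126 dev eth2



Longest prefix match for 63.46.213.223:
  /8 96.0.0.0: no
  /19 114.159.192.0: no
  /17 161.215.0.0: no
  /10 96.192.0.0: no
  /24 43.132.25.0: no
  /0 0.0.0.0: MATCH
Selected: next-hop 221.11.116.126 via eth2 (matched /0)


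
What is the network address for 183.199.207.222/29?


IP:   10110111.11000111.11001111.11011110
Mask: 11111111.11111111.11111111.11111000
AND operation:
Net:  10110111.11000111.11001111.11011000
Network: 183.199.207.216/29


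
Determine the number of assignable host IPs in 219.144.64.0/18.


Host bits = 32 - 18 = 14
Total addresses = 2^14 = 16384
Usable = total - 2 (network and broadcast)
Usable hosts: 16382


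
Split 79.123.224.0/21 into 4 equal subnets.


New prefix = 21 + 2 = 23
Each subnet has 512 addresses
  79.123.224.0/23
  79.123.226.0/23
  79.123.228.0/23
  79.123.230.0/23
Subnets: 79.123.224.0/23, 79.123.226.0/23, 79.123.228.0/23, 79.123.230.0/23


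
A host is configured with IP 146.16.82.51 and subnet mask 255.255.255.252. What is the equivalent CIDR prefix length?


Binary: 11111111.11111111.11111111.11111100
Count leading 1s
Prefix: /30


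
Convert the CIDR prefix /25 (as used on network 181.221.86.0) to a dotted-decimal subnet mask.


/25 means 25 network bits, 7 host bits
Binary: 11111111111111111111111110000000
Mask: 255.255.255.128


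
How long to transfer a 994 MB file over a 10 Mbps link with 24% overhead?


Effective throughput = 10 * (1 - 24/100) = 7.6 Mbps
File size in Mb = 994 * 8 = 7952 Mb
Time = 7952 / 7.6
Time = 1046.3158 seconds


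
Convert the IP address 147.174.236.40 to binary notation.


147 = 10010011
174 = 10101110
236 = 11101100
40 = 00101000
Binary: 10010011.10101110.11101100.00101000


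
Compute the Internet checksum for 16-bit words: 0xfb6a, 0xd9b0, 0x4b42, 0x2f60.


Sum all words (with carry folding):
+ 0xfb6a = 0xfb6a
+ 0xd9b0 = 0xd51b
+ 0x4b42 = 0x205e
+ 0x2f60 = 0x4fbe
One's complement: ~0x4fbe
Checksum = 0xb041


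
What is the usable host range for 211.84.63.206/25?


Network: 211.84.63.128
Broadcast: 211.84.63.255
First usable = network + 1
Last usable = broadcast - 1
Range: 211.84.63.129 to 211.84.63.254


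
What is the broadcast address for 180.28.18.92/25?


Network: 180.28.18.0/25
Host bits = 7
Set all host bits to 1:
Broadcast: 180.28.18.127


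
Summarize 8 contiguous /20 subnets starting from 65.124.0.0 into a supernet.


Original prefix: /20
Number of subnets: 8 = 2^3
New prefix = 20 - 3 = 17
Supernet: 65.124.0.0/17


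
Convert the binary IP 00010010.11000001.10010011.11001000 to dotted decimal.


00010010 = 18
11000001 = 193
10010011 = 147
11001000 = 200
IP: 18.193.147.200


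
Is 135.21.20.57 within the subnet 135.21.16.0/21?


Subnet network: 135.21.16.0
Test IP AND mask: 135.21.16.0
Yes, 135.21.20.57 is in 135.21.16.0/21


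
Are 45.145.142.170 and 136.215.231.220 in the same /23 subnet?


Mask: 255.255.254.0
45.145.142.170 AND mask = 45.145.142.0
136.215.231.220 AND mask = 136.215.230.0
No, different subnets (45.145.142.0 vs 136.215.230.0)


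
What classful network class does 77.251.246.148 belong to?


First octet: 77
Binary: 01001101
0xxxxxxx -> Class A (1-126)
Class A, default mask 255.0.0.0 (/8)


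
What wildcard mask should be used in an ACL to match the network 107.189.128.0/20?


Subnet mask: 255.255.240.0
Wildcard = 255.255.255.255 - subnet mask
255 - 255 = 0
255 - 255 = 0
255 - 240 = 15
255 - 0 = 255
Wildcard: 0.0.15.255


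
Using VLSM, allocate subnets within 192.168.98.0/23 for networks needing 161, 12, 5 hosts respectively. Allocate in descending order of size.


161 hosts -> /24 (254 usable): 192.168.98.0/24
12 hosts -> /28 (14 usable): 192.168.99.0/28
5 hosts -> /29 (6 usable): 192.168.99.16/29
Allocation: 192.168.98.0/24 (161 hosts, 254 usable); 192.168.99.0/28 (12 hosts, 14 usable); 192.168.99.16/29 (5 hosts, 6 usable)


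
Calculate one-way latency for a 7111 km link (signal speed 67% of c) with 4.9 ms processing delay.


Speed = 0.67 * 3e5 km/s = 201000 km/s
Propagation delay = 7111 / 201000 = 0.0354 s = 35.3781 ms
Processing delay = 4.9 ms
Total one-way latency = 40.2781 ms


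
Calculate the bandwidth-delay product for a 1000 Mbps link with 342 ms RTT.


BDP = bandwidth * RTT
= 1000 Mbps * 342 ms
= 1000 * 1e6 * 342 / 1000 bits
= 342000000 bits
= 42750000 bytes
= 41748.0469 KB
BDP = 342000000 bits (42750000 bytes)


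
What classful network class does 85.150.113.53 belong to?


First octet: 85
Binary: 01010101
0xxxxxxx -> Class A (1-126)
Class A, default mask 255.0.0.0 (/8)


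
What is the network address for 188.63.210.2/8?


IP:   10111100.00111111.11010010.00000010
Mask: 11111111.00000000.00000000.00000000
AND operation:
Net:  10111100.00000000.00000000.00000000
Network: 188.0.0.0/8


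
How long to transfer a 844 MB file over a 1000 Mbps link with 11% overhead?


Effective throughput = 1000 * (1 - 11/100) = 890 Mbps
File size in Mb = 844 * 8 = 6752 Mb
Time = 6752 / 890
Time = 7.5865 seconds


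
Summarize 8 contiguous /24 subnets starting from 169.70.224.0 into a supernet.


Original prefix: /24
Number of subnets: 8 = 2^3
New prefix = 24 - 3 = 21
Supernet: 169.70.224.0/21


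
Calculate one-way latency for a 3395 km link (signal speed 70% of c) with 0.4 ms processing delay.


Speed = 0.7 * 3e5 km/s = 210000 km/s
Propagation delay = 3395 / 210000 = 0.0162 s = 16.1667 ms
Processing delay = 0.4 ms
Total one-way latency = 16.5667 ms


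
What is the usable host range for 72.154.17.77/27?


Network: 72.154.17.64
Broadcast: 72.154.17.95
First usable = network + 1
Last usable = broadcast - 1
Range: 72.154.17.65 to 72.154.17.94


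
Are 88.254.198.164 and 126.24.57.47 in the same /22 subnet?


Mask: 255.255.252.0
88.254.198.164 AND mask = 88.254.196.0
126.24.57.47 AND mask = 126.24.56.0
No, different subnets (88.254.196.0 vs 126.24.56.0)


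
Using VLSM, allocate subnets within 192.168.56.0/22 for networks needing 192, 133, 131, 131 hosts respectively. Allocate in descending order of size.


192 hosts -> /24 (254 usable): 192.168.56.0/24
133 hosts -> /24 (254 usable): 192.168.57.0/24
131 hosts -> /24 (254 usable): 192.168.58.0/24
131 hosts -> /24 (254 usable): 192.168.59.0/24
Allocation: 192.168.56.0/24 (192 hosts, 254 usable); 192.168.57.0/24 (133 hosts, 254 usable); 192.168.58.0/24 (131 hosts, 254 usable); 192.168.59.0/24 (131 hosts, 254 usable)


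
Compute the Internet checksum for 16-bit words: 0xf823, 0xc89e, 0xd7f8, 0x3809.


Sum all words (with carry folding):
+ 0xf823 = 0xf823
+ 0xc89e = 0xc0c2
+ 0xd7f8 = 0x98bb
+ 0x3809 = 0xd0c4
One's complement: ~0xd0c4
Checksum = 0x2f3b


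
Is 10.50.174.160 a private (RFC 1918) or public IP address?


RFC 1918 private ranges:
  10.0.0.0/8 (10.0.0.0 - 10.255.255.255)
  172.16.0.0/12 (172.16.0.0 - 172.31.255.255)
  192.168.0.0/16 (192.168.0.0 - 192.168.255.255)
Private (in 10.0.0.0/8)


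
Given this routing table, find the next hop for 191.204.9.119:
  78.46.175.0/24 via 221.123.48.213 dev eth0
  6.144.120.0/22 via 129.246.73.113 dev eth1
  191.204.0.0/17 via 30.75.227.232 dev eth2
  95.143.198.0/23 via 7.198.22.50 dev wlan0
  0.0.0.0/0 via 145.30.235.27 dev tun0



Longest prefix match for 191.204.9.119:
  /24 78.46.175.0: no
  /22 6.144.120.0: no
  /17 191.204.0.0: MATCH
  /23 95.143.198.0: no
  /0 0.0.0.0: MATCH
Selected: next-hop 30.75.227.232 via eth2 (matched /17)


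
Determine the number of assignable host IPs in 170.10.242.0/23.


Host bits = 32 - 23 = 9
Total addresses = 2^9 = 512
Usable = total - 2 (network and broadcast)
Usable hosts: 510


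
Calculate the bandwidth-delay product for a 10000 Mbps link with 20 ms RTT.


BDP = bandwidth * RTT
= 10000 Mbps * 20 ms
= 10000 * 1e6 * 20 / 1000 bits
= 200000000 bits
= 25000000 bytes
= 24414.0625 KB
BDP = 200000000 bits (25000000 bytes)


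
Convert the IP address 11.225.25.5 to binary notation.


11 = 00001011
225 = 11100001
25 = 00011001
5 = 00000101
Binary: 00001011.11100001.00011001.00000101


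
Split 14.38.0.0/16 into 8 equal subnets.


New prefix = 16 + 3 = 19
Each subnet has 8192 addresses
  14.38.0.0/19
  14.38.32.0/19
  14.38.64.0/19
  14.38.96.0/19
  14.38.128.0/19
  14.38.160.0/19
  14.38.192.0/19
  14.38.224.0/19
Subnets: 14.38.0.0/19, 14.38.32.0/19, 14.38.64.0/19, 14.38.96.0/19, 14.38.128.0/19, 14.38.160.0/19, 14.38.192.0/19, 14.38.224.0/19


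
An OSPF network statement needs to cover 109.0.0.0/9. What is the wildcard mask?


Subnet mask: 255.128.0.0
Wildcard = 255.255.255.255 - subnet mask
255 - 255 = 0
255 - 128 = 127
255 - 0 = 255
255 - 0 = 255
Wildcard: 0.127.255.255


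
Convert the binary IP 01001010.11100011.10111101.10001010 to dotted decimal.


01001010 = 74
11100011 = 227
10111101 = 189
10001010 = 138
IP: 74.227.189.138


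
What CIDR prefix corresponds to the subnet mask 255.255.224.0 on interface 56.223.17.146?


Binary: 11111111.11111111.11100000.00000000
Count leading 1s
Prefix: /19


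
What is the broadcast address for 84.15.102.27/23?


Network: 84.15.102.0/23
Host bits = 9
Set all host bits to 1:
Broadcast: 84.15.103.255


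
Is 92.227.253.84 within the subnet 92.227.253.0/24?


Subnet network: 92.227.253.0
Test IP AND mask: 92.227.253.0
Yes, 92.227.253.84 is in 92.227.253.0/24


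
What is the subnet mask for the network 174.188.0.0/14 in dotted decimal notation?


/14 means 14 network bits, 18 host bits
Binary: 11111111111111000000000000000000
Mask: 255.252.0.0


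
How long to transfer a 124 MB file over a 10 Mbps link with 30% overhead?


Effective throughput = 10 * (1 - 30/100) = 7 Mbps
File size in Mb = 124 * 8 = 992 Mb
Time = 992 / 7
Time = 141.7143 seconds


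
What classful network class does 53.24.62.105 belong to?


First octet: 53
Binary: 00110101
0xxxxxxx -> Class A (1-126)
Class A, default mask 255.0.0.0 (/8)


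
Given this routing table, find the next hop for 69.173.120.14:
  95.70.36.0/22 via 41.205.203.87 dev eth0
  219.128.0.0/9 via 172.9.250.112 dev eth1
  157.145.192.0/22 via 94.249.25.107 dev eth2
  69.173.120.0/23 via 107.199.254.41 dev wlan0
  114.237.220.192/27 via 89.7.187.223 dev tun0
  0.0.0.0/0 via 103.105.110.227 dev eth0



Longest prefix match for 69.173.120.14:
  /22 95.70.36.0: no
  /9 219.128.0.0: no
  /22 157.145.192.0: no
  /23 69.173.120.0: MATCH
  /27 114.237.220.192: no
  /0 0.0.0.0: MATCH
Selected: next-hop 107.199.254.41 via wlan0 (matched /23)


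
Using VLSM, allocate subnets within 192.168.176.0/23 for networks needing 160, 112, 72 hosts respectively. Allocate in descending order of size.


160 hosts -> /24 (254 usable): 192.168.176.0/24
112 hosts -> /25 (126 usable): 192.168.177.0/25
72 hosts -> /25 (126 usable): 192.168.177.128/25
Allocation: 192.168.176.0/24 (160 hosts, 254 usable); 192.168.177.0/25 (112 hosts, 126 usable); 192.168.177.128/25 (72 hosts, 126 usable)


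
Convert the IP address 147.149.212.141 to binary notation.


147 = 10010011
149 = 10010101
212 = 11010100
141 = 10001101
Binary: 10010011.10010101.11010100.10001101


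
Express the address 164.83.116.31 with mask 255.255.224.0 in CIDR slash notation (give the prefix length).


Binary: 11111111.11111111.11100000.00000000
Count leading 1s
Prefix: /19


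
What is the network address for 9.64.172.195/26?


IP:   00001001.01000000.10101100.11000011
Mask: 11111111.11111111.11111111.11000000
AND operation:
Net:  00001001.01000000.10101100.11000000
Network: 9.64.172.192/26


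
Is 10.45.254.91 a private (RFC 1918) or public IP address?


RFC 1918 private ranges:
  10.0.0.0/8 (10.0.0.0 - 10.255.255.255)
  172.16.0.0/12 (172.16.0.0 - 172.31.255.255)
  192.168.0.0/16 (192.168.0.0 - 192.168.255.255)
Private (in 10.0.0.0/8)


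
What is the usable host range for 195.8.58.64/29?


Network: 195.8.58.64
Broadcast: 195.8.58.71
First usable = network + 1
Last usable = broadcast - 1
Range: 195.8.58.65 to 195.8.58.70


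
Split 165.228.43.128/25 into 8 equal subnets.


New prefix = 25 + 3 = 28
Each subnet has 16 addresses
  165.228.43.128/28
  165.228.43.144/28
  165.228.43.160/28
  165.228.43.176/28
  165.228.43.192/28
  165.228.43.208/28
  165.228.43.224/28
  165.228.43.240/28
Subnets: 165.228.43.128/28, 165.228.43.144/28, 165.228.43.160/28, 165.228.43.176/28, 165.228.43.192/28, 165.228.43.208/28, 165.228.43.224/28, 165.228.43.240/28


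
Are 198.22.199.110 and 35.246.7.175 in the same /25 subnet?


Mask: 255.255.255.128
198.22.199.110 AND mask = 198.22.199.0
35.246.7.175 AND mask = 35.246.7.128
No, different subnets (198.22.199.0 vs 35.246.7.128)


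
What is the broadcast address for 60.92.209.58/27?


Network: 60.92.209.32/27
Host bits = 5
Set all host bits to 1:
Broadcast: 60.92.209.63


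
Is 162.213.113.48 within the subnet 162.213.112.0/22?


Subnet network: 162.213.112.0
Test IP AND mask: 162.213.112.0
Yes, 162.213.113.48 is in 162.213.112.0/22


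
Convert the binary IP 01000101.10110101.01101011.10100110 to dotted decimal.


01000101 = 69
10110101 = 181
01101011 = 107
10100110 = 166
IP: 69.181.107.166


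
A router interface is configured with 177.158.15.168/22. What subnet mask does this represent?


/22 means 22 network bits, 10 host bits
Binary: 11111111111111111111110000000000
Mask: 255.255.252.0


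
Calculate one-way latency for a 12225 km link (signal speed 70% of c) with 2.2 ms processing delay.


Speed = 0.7 * 3e5 km/s = 210000 km/s
Propagation delay = 12225 / 210000 = 0.0582 s = 58.2143 ms
Processing delay = 2.2 ms
Total one-way latency = 60.4143 ms


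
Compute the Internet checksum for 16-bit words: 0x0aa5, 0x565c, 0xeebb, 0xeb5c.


Sum all words (with carry folding):
+ 0x0aa5 = 0x0aa5
+ 0x565c = 0x6101
+ 0xeebb = 0x4fbd
+ 0xeb5c = 0x3b1a
One's complement: ~0x3b1a
Checksum = 0xc4e5


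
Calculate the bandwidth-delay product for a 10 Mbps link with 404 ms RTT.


BDP = bandwidth * RTT
= 10 Mbps * 404 ms
= 10 * 1e6 * 404 / 1000 bits
= 4040000 bits
= 505000 bytes
= 493.1641 KB
BDP = 4040000 bits (505000 bytes)


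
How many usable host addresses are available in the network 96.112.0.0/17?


Host bits = 32 - 17 = 15
Total addresses = 2^15 = 32768
Usable = total - 2 (network and broadcast)
Usable hosts: 32766


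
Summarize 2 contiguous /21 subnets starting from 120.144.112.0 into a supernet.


Original prefix: /21
Number of subnets: 2 = 2^1
New prefix = 21 - 1 = 20
Supernet: 120.144.112.0/20


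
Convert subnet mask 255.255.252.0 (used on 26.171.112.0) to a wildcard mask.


Subnet mask: 255.255.252.0
Wildcard = 255.255.255.255 - subnet mask
255 - 255 = 0
255 - 255 = 0
255 - 252 = 3
255 - 0 = 255
Wildcard: 0.0.3.255


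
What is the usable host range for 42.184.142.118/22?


Network: 42.184.140.0
Broadcast: 42.184.143.255
First usable = network + 1
Last usable = broadcast - 1
Range: 42.184.140.1 to 42.184.143.254


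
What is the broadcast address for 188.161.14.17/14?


Network: 188.160.0.0/14
Host bits = 18
Set all host bits to 1:
Broadcast: 188.163.255.255


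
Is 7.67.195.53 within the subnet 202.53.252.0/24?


Subnet network: 202.53.252.0
Test IP AND mask: 7.67.195.0
No, 7.67.195.53 is not in 202.53.252.0/24


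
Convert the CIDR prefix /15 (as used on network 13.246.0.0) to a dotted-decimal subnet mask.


/15 means 15 network bits, 17 host bits
Binary: 11111111111111100000000000000000
Mask: 255.254.0.0


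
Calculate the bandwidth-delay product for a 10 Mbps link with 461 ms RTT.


BDP = bandwidth * RTT
= 10 Mbps * 461 ms
= 10 * 1e6 * 461 / 1000 bits
= 4610000 bits
= 576250 bytes
= 562.7441 KB
BDP = 4610000 bits (576250 bytes)


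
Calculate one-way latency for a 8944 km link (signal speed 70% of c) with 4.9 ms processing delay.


Speed = 0.7 * 3e5 km/s = 210000 km/s
Propagation delay = 8944 / 210000 = 0.0426 s = 42.5905 ms
Processing delay = 4.9 ms
Total one-way latency = 47.4905 ms


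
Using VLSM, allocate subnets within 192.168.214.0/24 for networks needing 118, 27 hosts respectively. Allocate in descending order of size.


118 hosts -> /25 (126 usable): 192.168.214.0/25
27 hosts -> /27 (30 usable): 192.168.214.128/27
Allocation: 192.168.214.0/25 (118 hosts, 126 usable); 192.168.214.128/27 (27 hosts, 30 usable)


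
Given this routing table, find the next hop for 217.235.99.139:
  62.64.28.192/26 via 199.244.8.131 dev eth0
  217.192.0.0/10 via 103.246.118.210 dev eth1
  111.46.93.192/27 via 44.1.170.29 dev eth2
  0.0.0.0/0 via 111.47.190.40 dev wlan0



Longest prefix match for 217.235.99.139:
  /26 62.64.28.192: no
  /10 217.192.0.0: MATCH
  /27 111.46.93.192: no
  /0 0.0.0.0: MATCH
Selected: next-hop 103.246.118.210 via eth1 (matched /10)


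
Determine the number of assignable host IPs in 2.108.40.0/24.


Host bits = 32 - 24 = 8
Total addresses = 2^8 = 256
Usable = total - 2 (network and broadcast)
Usable hosts: 254


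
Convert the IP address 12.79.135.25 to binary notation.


12 = 00001100
79 = 01001111
135 = 10000111
25 = 00011001
Binary: 00001100.01001111.10000111.00011001
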